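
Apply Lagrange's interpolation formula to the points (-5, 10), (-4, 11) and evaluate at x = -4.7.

Lagrange interpolation formula:
P(x) = Σ yᵢ × Lᵢ(x)
where Lᵢ(x) = Π_{j≠i} (x - xⱼ)/(xᵢ - xⱼ)

L_0(-4.7) = (-4.7 - (-4))/(-5 - (-4)) = 0.700000
L_1(-4.7) = (-4.7 - (-5))/(-4 - (-5)) = 0.300000

P(-4.7) = 10×L_0(-4.7) + 11×L_1(-4.7)
P(-4.7) = 10.300000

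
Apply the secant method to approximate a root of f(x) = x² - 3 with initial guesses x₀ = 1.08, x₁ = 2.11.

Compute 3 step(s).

f(x) = x² - 3
x₀ = 1.08, x₁ = 2.11

Secant formula: x_{n+1} = x_n - f(x_n)(x_n - x_{n-1})/(f(x_n) - f(x_{n-1}))

Iteration 1:
  f(1.080000) = -1.833600
  f(2.110000) = 1.452100
  x_2 = 2.110000 - 1.452100×(2.110000 - 1.080000)/(1.452100 - (-1.833600))
       = 1.654796
Iteration 2:
  f(2.110000) = 1.452100
  f(1.654796) = -0.261649
  x_3 = 1.654796 - (-0.261649)×(1.654796 - 2.110000)/(-0.261649 - 1.452100)
       = 1.724295
Iteration 3:
  f(1.654796) = -0.261649
  f(1.724295) = -0.026806
  x_4 = 1.724295 - (-0.026806)×(1.724295 - 1.654796)/(-0.026806 - (-0.261649))
       = 1.732228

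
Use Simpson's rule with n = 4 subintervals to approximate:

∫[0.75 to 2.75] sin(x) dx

f(x) = sin(x)
a = 0.75, b = 2.75, n = 4
h = (b - a)/n = 0.500000

Simpson's rule: (h/3)[f(x₀) + 4f(x₁) + 2f(x₂) + ... + f(xₙ)]

x_0 = 0.7500, f(x_0) = 0.681639, coefficient = 1
x_1 = 1.2500, f(x_1) = 0.948985, coefficient = 4
x_2 = 1.7500, f(x_2) = 0.983986, coefficient = 2
x_3 = 2.2500, f(x_3) = 0.778073, coefficient = 4
x_4 = 2.7500, f(x_4) = 0.381661, coefficient = 1

I ≈ (0.500000/3) × 9.939503 = 1.656584
Exact value: 1.655991
Error: 0.000593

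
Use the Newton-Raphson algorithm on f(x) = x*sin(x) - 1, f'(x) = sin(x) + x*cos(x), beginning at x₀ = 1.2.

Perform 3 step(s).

f(x) = x*sin(x) - 1
f'(x) = sin(x) + x*cos(x)
x₀ = 1.2

Newton-Raphson formula: x_{n+1} = x_n - f(x_n)/f'(x_n)

Iteration 1:
  f(1.200000) = 0.118447
  f'(1.200000) = 1.366868
  x_1 = 1.200000 - 0.118447/1.366868 = 1.113344
Iteration 2:
  f(1.113344) = -0.001129
  f'(1.113344) = 1.388904
  x_2 = 1.113344 - (-0.001129)/1.388904 = 1.114157
Iteration 3:
  f(1.114157) = 0.000000
  f'(1.114157) = 1.388809
  x_3 = 1.114157 - 0.000000/1.388809 = 1.114157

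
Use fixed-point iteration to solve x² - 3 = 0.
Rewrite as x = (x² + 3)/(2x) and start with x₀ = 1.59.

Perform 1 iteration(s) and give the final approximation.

Equation: x² - 3 = 0
Fixed-point form: x = (x² + 3)/(2x)
x₀ = 1.59

x_1 = g(1.590000) = 1.738396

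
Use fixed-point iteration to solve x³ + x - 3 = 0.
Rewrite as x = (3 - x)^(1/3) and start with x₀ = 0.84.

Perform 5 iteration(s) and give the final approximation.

Equation: x³ + x - 3 = 0
Fixed-point form: x = (3 - x)^(1/3)
x₀ = 0.84

x_1 = g(0.840000) = 1.292661
x_2 = g(1.292661) = 1.195198
x_3 = g(1.195198) = 1.217521
x_4 = g(1.217521) = 1.212481
x_5 = g(1.212481) = 1.213622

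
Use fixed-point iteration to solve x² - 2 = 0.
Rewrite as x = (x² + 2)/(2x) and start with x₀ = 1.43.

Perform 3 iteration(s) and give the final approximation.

Equation: x² - 2 = 0
Fixed-point form: x = (x² + 2)/(2x)
x₀ = 1.43

x_1 = g(1.430000) = 1.414301
x_2 = g(1.414301) = 1.414214
x_3 = g(1.414214) = 1.414214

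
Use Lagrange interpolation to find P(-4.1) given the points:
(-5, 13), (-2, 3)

Lagrange interpolation formula:
P(x) = Σ yᵢ × Lᵢ(x)
where Lᵢ(x) = Π_{j≠i} (x - xⱼ)/(xᵢ - xⱼ)

L_0(-4.1) = (-4.1 - (-2))/(-5 - (-2)) = 0.700000
L_1(-4.1) = (-4.1 - (-5))/(-2 - (-5)) = 0.300000

P(-4.1) = 13×L_0(-4.1) + 3×L_1(-4.1)
P(-4.1) = 10.000000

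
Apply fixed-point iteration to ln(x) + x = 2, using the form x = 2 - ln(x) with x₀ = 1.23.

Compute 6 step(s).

Equation: ln(x) + x = 2
Fixed-point form: x = 2 - ln(x)
x₀ = 1.23

x_1 = g(1.230000) = 1.792986
x_2 = g(1.792986) = 1.416118
x_3 = g(1.416118) = 1.652081
x_4 = g(1.652081) = 1.497964
x_5 = g(1.497964) = 1.595893
x_6 = g(1.595893) = 1.532567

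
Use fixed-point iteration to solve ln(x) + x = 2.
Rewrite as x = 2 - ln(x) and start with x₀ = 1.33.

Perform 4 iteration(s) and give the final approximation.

Equation: ln(x) + x = 2
Fixed-point form: x = 2 - ln(x)
x₀ = 1.33

x_1 = g(1.330000) = 1.714821
x_2 = g(1.714821) = 1.460691
x_3 = g(1.460691) = 1.621090
x_4 = g(1.621090) = 1.516901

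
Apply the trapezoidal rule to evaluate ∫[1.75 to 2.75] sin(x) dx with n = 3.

f(x) = sin(x)
a = 1.75, b = 2.75, n = 3
h = (b - a)/n = 0.333333

Trapezoidal rule: (h/2)[f(x₀) + 2f(x₁) + 2f(x₂) + ... + f(xₙ)]

x_0 = 1.7500, f(x_0) = 0.983986, coefficient = 1
x_1 = 2.0833, f(x_1) = 0.871503, coefficient = 2
x_2 = 2.4167, f(x_2) = 0.663080, coefficient = 2
x_3 = 2.7500, f(x_3) = 0.381661, coefficient = 1

I ≈ (0.333333/2) × 4.434813 = 0.739136
Exact value: 0.746056
Error: 0.006921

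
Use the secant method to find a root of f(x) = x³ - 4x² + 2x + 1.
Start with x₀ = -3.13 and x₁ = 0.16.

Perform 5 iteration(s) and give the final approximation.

f(x) = x³ - 4x² + 2x + 1
x₀ = -3.13, x₁ = 0.16

Secant formula: x_{n+1} = x_n - f(x_n)(x_n - x_{n-1})/(f(x_n) - f(x_{n-1}))

Iteration 1:
  f(-3.130000) = -75.111897
  f(0.160000) = 1.221696
  x_2 = 0.160000 - 1.221696×(0.160000 - (-3.130000))/(1.221696 - (-75.111897))
       = 0.107345
Iteration 2:
  f(0.160000) = 1.221696
  f(0.107345) = 1.169835
  x_3 = 0.107345 - 1.169835×(0.107345 - 0.160000)/(1.169835 - 1.221696)
       = -1.080402
Iteration 3:
  f(0.107345) = 1.169835
  f(-1.080402) = -7.090990
  x_4 = -1.080402 - (-7.090990)×(-1.080402 - 0.107345)/(-7.090990 - 1.169835)
       = -0.060855
Iteration 4:
  f(-1.080402) = -7.090990
  f(-0.060855) = 0.863251
  x_5 = -0.060855 - 0.863251×(-0.060855 - (-1.080402))/(0.863251 - (-7.090990))
       = -0.171503
Iteration 5:
  f(-0.060855) = 0.863251
  f(-0.171503) = 0.534295
  x_6 = -0.171503 - 0.534295×(-0.171503 - (-0.060855))/(0.534295 - 0.863251)
       = -0.351220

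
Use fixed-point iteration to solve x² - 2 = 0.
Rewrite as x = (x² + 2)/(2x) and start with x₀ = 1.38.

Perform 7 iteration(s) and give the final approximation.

Equation: x² - 2 = 0
Fixed-point form: x = (x² + 2)/(2x)
x₀ = 1.38

x_1 = g(1.380000) = 1.414638
x_2 = g(1.414638) = 1.414214
x_3 = g(1.414214) = 1.414214
x_4 = g(1.414214) = 1.414214
x_5 = g(1.414214) = 1.414214
x_6 = g(1.414214) = 1.414214
x_7 = g(1.414214) = 1.414214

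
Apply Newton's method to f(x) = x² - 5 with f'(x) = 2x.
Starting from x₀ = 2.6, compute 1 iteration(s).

f(x) = x² - 5
f'(x) = 2x
x₀ = 2.6

Newton-Raphson formula: x_{n+1} = x_n - f(x_n)/f'(x_n)

Iteration 1:
  f(2.600000) = 1.760000
  f'(2.600000) = 5.200000
  x_1 = 2.600000 - 1.760000/5.200000 = 2.261538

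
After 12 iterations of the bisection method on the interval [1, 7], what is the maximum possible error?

Bisection error bound: |error| ≤ (b-a)/2^n
|error| ≤ (7 - 1)/2^12 = 6/2^12
|error| ≤ 0.0014648438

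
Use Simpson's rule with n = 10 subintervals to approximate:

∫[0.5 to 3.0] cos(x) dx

f(x) = cos(x)
a = 0.5, b = 3.0, n = 10
h = (b - a)/n = 0.250000

Simpson's rule: (h/3)[f(x₀) + 4f(x₁) + 2f(x₂) + ... + f(xₙ)]

x_0 = 0.5000, f(x_0) = 0.877583, coefficient = 1
x_1 = 0.7500, f(x_1) = 0.731689, coefficient = 4
x_2 = 1.0000, f(x_2) = 0.540302, coefficient = 2
x_3 = 1.2500, f(x_3) = 0.315322, coefficient = 4
x_4 = 1.5000, f(x_4) = 0.070737, coefficient = 2
x_5 = 1.7500, f(x_5) = -0.178246, coefficient = 4
x_6 = 2.0000, f(x_6) = -0.416147, coefficient = 2
x_7 = 2.2500, f(x_7) = -0.628174, coefficient = 4
x_8 = 2.5000, f(x_8) = -0.801144, coefficient = 2
x_9 = 2.7500, f(x_9) = -0.924302, coefficient = 4
x_10 = 3.0000, f(x_10) = -0.989992, coefficient = 1

I ≈ (0.250000/3) × -4.059755 = -0.338313
Exact value: -0.338306
Error: 0.000007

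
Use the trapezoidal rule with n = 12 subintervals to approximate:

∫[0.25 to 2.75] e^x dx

f(x) = e^x
a = 0.25, b = 2.75, n = 12
h = (b - a)/n = 0.208333

Trapezoidal rule: (h/2)[f(x₀) + 2f(x₁) + 2f(x₂) + ... + f(xₙ)]

x_0 = 0.2500, f(x_0) = 1.284025, coefficient = 1
x_1 = 0.4583, f(x_1) = 1.581436, coefficient = 2
x_2 = 0.6667, f(x_2) = 1.947734, coefficient = 2
x_3 = 0.8750, f(x_3) = 2.398875, coefficient = 2
x_4 = 1.0833, f(x_4) = 2.954512, coefficient = 2
x_5 = 1.2917, f(x_5) = 3.638846, coefficient = 2
x_6 = 1.5000, f(x_6) = 4.481689, coefficient = 2
x_7 = 1.7083, f(x_7) = 5.519754, coefficient = 2
x_8 = 1.9167, f(x_8) = 6.798260, coefficient = 2
x_9 = 2.1250, f(x_9) = 8.372897, coefficient = 2
x_10 = 2.3333, f(x_10) = 10.312259, coefficient = 2
x_11 = 2.5417, f(x_11) = 12.700821, coefficient = 2
x_12 = 2.7500, f(x_12) = 15.642632, coefficient = 1

I ≈ (0.208333/2) × 138.340825 = 14.410503
Exact value: 14.358606
Error: 0.051896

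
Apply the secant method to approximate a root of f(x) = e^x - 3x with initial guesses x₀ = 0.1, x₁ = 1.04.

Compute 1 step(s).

f(x) = e^x - 3x
x₀ = 0.1, x₁ = 1.04

Secant formula: x_{n+1} = x_n - f(x_n)(x_n - x_{n-1})/(f(x_n) - f(x_{n-1}))

Iteration 1:
  f(0.100000) = 0.805171
  f(1.040000) = -0.290783
  x_2 = 1.040000 - (-0.290783)×(1.040000 - 0.100000)/(-0.290783 - 0.805171)
       = 0.790595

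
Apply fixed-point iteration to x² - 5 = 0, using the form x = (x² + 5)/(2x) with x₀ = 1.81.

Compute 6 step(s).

Equation: x² - 5 = 0
Fixed-point form: x = (x² + 5)/(2x)
x₀ = 1.81

x_1 = g(1.810000) = 2.286215
x_2 = g(2.286215) = 2.236618
x_3 = g(2.236618) = 2.236068
x_4 = g(2.236068) = 2.236068
x_5 = g(2.236068) = 2.236068
x_6 = g(2.236068) = 2.236068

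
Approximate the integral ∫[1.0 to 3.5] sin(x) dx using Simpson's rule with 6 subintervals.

f(x) = sin(x)
a = 1.0, b = 3.5, n = 6
h = (b - a)/n = 0.416667

Simpson's rule: (h/3)[f(x₀) + 4f(x₁) + 2f(x₂) + ... + f(xₙ)]

x_0 = 1.0000, f(x_0) = 0.841471, coefficient = 1
x_1 = 1.4167, f(x_1) = 0.988146, coefficient = 4
x_2 = 1.8333, f(x_2) = 0.965735, coefficient = 2
x_3 = 2.2500, f(x_3) = 0.778073, coefficient = 4
x_4 = 2.6667, f(x_4) = 0.457273, coefficient = 2
x_5 = 3.0833, f(x_5) = 0.058226, coefficient = 4
x_6 = 3.5000, f(x_6) = -0.350783, coefficient = 1

I ≈ (0.416667/3) × 10.634483 = 1.477011
Exact value: 1.476759
Error: 0.000252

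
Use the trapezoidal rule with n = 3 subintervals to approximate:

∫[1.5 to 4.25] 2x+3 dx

f(x) = 2x+3
a = 1.5, b = 4.25, n = 3
h = (b - a)/n = 0.916667

Trapezoidal rule: (h/2)[f(x₀) + 2f(x₁) + 2f(x₂) + ... + f(xₙ)]

x_0 = 1.5000, f(x_0) = 6.000000, coefficient = 1
x_1 = 2.4167, f(x_1) = 7.833333, coefficient = 2
x_2 = 3.3333, f(x_2) = 9.666667, coefficient = 2
x_3 = 4.2500, f(x_3) = 11.500000, coefficient = 1

I ≈ (0.916667/2) × 52.500000 = 24.062500
Exact value: 24.062500
Error: 0.000000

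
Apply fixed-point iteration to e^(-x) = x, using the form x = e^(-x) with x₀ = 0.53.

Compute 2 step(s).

Equation: e^(-x) = x
Fixed-point form: x = e^(-x)
x₀ = 0.53

x_1 = g(0.530000) = 0.588605
x_2 = g(0.588605) = 0.555101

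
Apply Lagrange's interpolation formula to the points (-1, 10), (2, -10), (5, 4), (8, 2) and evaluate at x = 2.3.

Lagrange interpolation formula:
P(x) = Σ yᵢ × Lᵢ(x)
where Lᵢ(x) = Π_{j≠i} (x - xⱼ)/(xᵢ - xⱼ)

L_0(2.3) = (2.3 - 2)/(-1 - 2) × (2.3 - 5)/(-1 - 5) × (2.3 - 8)/(-1 - 8) = -0.028500
L_1(2.3) = (2.3 - (-1))/(2 - (-1)) × (2.3 - 5)/(2 - 5) × (2.3 - 8)/(2 - 8) = 0.940500
L_2(2.3) = (2.3 - (-1))/(5 - (-1)) × (2.3 - 2)/(5 - 2) × (2.3 - 8)/(5 - 8) = 0.104500
L_3(2.3) = (2.3 - (-1))/(8 - (-1)) × (2.3 - 2)/(8 - 2) × (2.3 - 5)/(8 - 5) = -0.016500

P(2.3) = 10×L_0(2.3) + (-10)×L_1(2.3) + 4×L_2(2.3) + 2×L_3(2.3)
P(2.3) = -9.305000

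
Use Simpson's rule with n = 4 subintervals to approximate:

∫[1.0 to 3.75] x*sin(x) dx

f(x) = x*sin(x)
a = 1.0, b = 3.75, n = 4
h = (b - a)/n = 0.687500

Simpson's rule: (h/3)[f(x₀) + 4f(x₁) + 2f(x₂) + ... + f(xₙ)]

x_0 = 1.0000, f(x_0) = 0.841471, coefficient = 1
x_1 = 1.6875, f(x_1) = 1.676021, coefficient = 4
x_2 = 2.3750, f(x_2) = 1.647502, coefficient = 2
x_3 = 3.0625, f(x_3) = 0.241969, coefficient = 4
x_4 = 3.7500, f(x_4) = -2.143355, coefficient = 1

I ≈ (0.687500/3) × 9.665081 = 2.214914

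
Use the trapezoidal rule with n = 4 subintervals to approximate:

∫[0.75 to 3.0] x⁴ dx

f(x) = x⁴
a = 0.75, b = 3.0, n = 4
h = (b - a)/n = 0.562500

Trapezoidal rule: (h/2)[f(x₀) + 2f(x₁) + 2f(x₂) + ... + f(xₙ)]

x_0 = 0.7500, f(x_0) = 0.316406, coefficient = 1
x_1 = 1.3125, f(x_1) = 2.967545, coefficient = 2
x_2 = 1.8750, f(x_2) = 12.359619, coefficient = 2
x_3 = 2.4375, f(x_3) = 35.300308, coefficient = 2
x_4 = 3.0000, f(x_4) = 81.000000, coefficient = 1

I ≈ (0.562500/2) × 182.571350 = 51.348192
Exact value: 48.552539
Error: 2.795653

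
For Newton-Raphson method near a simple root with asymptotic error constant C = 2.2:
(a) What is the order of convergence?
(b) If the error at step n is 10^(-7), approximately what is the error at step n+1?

(a) Newton-Raphson has quadratic (order 2) convergence near simple roots.
    This means |e_{n+1}| ≈ C|e_n|².

(b) With |e_n| = 10^(-7) and C = 2.2:
    |e_{n+1}| ≈ 2.2 × (10^(-7))² = 2.2 × 10^(-14)

(a) 2 (quadratic); (b) |e_{n+1}| ≈ 2.200e-14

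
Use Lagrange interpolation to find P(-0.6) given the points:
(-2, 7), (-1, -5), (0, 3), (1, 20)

Lagrange interpolation formula:
P(x) = Σ yᵢ × Lᵢ(x)
where Lᵢ(x) = Π_{j≠i} (x - xⱼ)/(xᵢ - xⱼ)

L_0(-0.6) = (-0.6 - (-1))/(-2 - (-1)) × (-0.6 - 0)/(-2 - 0) × (-0.6 - 1)/(-2 - 1) = -0.064000
L_1(-0.6) = (-0.6 - (-2))/(-1 - (-2)) × (-0.6 - 0)/(-1 - 0) × (-0.6 - 1)/(-1 - 1) = 0.672000
L_2(-0.6) = (-0.6 - (-2))/(0 - (-2)) × (-0.6 - (-1))/(0 - (-1)) × (-0.6 - 1)/(0 - 1) = 0.448000
L_3(-0.6) = (-0.6 - (-2))/(1 - (-2)) × (-0.6 - (-1))/(1 - (-1)) × (-0.6 - 0)/(1 - 0) = -0.056000

P(-0.6) = 7×L_0(-0.6) + (-5)×L_1(-0.6) + 3×L_2(-0.6) + 20×L_3(-0.6)
P(-0.6) = -3.584000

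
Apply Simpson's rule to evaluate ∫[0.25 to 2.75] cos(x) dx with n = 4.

f(x) = cos(x)
a = 0.25, b = 2.75, n = 4
h = (b - a)/n = 0.625000

Simpson's rule: (h/3)[f(x₀) + 4f(x₁) + 2f(x₂) + ... + f(xₙ)]

x_0 = 0.2500, f(x_0) = 0.968912, coefficient = 1
x_1 = 0.8750, f(x_1) = 0.640997, coefficient = 4
x_2 = 1.5000, f(x_2) = 0.070737, coefficient = 2
x_3 = 2.1250, f(x_3) = -0.526266, coefficient = 4
x_4 = 2.7500, f(x_4) = -0.924302, coefficient = 1

I ≈ (0.625000/3) × 0.645007 = 0.134376
Exact value: 0.134257
Error: 0.000119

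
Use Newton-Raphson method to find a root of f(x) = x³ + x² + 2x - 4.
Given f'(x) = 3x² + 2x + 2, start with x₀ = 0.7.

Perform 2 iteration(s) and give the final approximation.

f(x) = x³ + x² + 2x - 4
f'(x) = 3x² + 2x + 2
x₀ = 0.7

Newton-Raphson formula: x_{n+1} = x_n - f(x_n)/f'(x_n)

Iteration 1:
  f(0.700000) = -1.767000
  f'(0.700000) = 4.870000
  x_1 = 0.700000 - (-1.767000)/4.870000 = 1.062834
Iteration 2:
  f(1.062834) = 0.455876
  f'(1.062834) = 7.514514
  x_2 = 1.062834 - 0.455876/7.514514 = 1.002168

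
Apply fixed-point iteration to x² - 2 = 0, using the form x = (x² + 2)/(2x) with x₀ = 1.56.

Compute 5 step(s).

Equation: x² - 2 = 0
Fixed-point form: x = (x² + 2)/(2x)
x₀ = 1.56

x_1 = g(1.560000) = 1.421026
x_2 = g(1.421026) = 1.414230
x_3 = g(1.414230) = 1.414214
x_4 = g(1.414214) = 1.414214
x_5 = g(1.414214) = 1.414214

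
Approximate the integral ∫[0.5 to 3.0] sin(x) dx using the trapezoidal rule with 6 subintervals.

f(x) = sin(x)
a = 0.5, b = 3.0, n = 6
h = (b - a)/n = 0.416667

Trapezoidal rule: (h/2)[f(x₀) + 2f(x₁) + 2f(x₂) + ... + f(xₙ)]

x_0 = 0.5000, f(x_0) = 0.479426, coefficient = 1
x_1 = 0.9167, f(x_1) = 0.793578, coefficient = 2
x_2 = 1.3333, f(x_2) = 0.971938, coefficient = 2
x_3 = 1.7500, f(x_3) = 0.983986, coefficient = 2
x_4 = 2.1667, f(x_4) = 0.827660, coefficient = 2
x_5 = 2.5833, f(x_5) = 0.529711, coefficient = 2
x_6 = 3.0000, f(x_6) = 0.141120, coefficient = 1

I ≈ (0.416667/2) × 8.834291 = 1.840477
Exact value: 1.867575
Error: 0.027098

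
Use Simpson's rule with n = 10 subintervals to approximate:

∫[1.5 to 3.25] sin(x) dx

f(x) = sin(x)
a = 1.5, b = 3.25, n = 10
h = (b - a)/n = 0.175000

Simpson's rule: (h/3)[f(x₀) + 4f(x₁) + 2f(x₂) + ... + f(xₙ)]

x_0 = 1.5000, f(x_0) = 0.997495, coefficient = 1
x_1 = 1.6750, f(x_1) = 0.994576, coefficient = 4
x_2 = 1.8500, f(x_2) = 0.961275, coefficient = 2
x_3 = 2.0250, f(x_3) = 0.898611, coefficient = 4
x_4 = 2.2000, f(x_4) = 0.808496, coefficient = 2
x_5 = 2.3750, f(x_5) = 0.693685, coefficient = 4
x_6 = 2.5500, f(x_6) = 0.557684, coefficient = 2
x_7 = 2.7250, f(x_7) = 0.404647, coefficient = 4
x_8 = 2.9000, f(x_8) = 0.239249, coefficient = 2
x_9 = 3.0750, f(x_9) = 0.066543, coefficient = 4
x_10 = 3.2500, f(x_10) = -0.108195, coefficient = 1

I ≈ (0.175000/3) × 18.254956 = 1.064872
Exact value: 1.064867
Error: 0.000006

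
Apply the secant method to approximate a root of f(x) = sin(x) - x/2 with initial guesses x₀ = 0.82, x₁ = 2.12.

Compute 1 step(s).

f(x) = sin(x) - x/2
x₀ = 0.82, x₁ = 2.12

Secant formula: x_{n+1} = x_n - f(x_n)(x_n - x_{n-1})/(f(x_n) - f(x_{n-1}))

Iteration 1:
  f(0.820000) = 0.321146
  f(2.120000) = -0.207060
  x_2 = 2.120000 - (-0.207060)×(2.120000 - 0.820000)/(-0.207060 - 0.321146)
       = 1.610393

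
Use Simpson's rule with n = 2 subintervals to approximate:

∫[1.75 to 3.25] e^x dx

f(x) = e^x
a = 1.75, b = 3.25, n = 2
h = (b - a)/n = 0.750000

Simpson's rule: (h/3)[f(x₀) + 4f(x₁) + 2f(x₂) + ... + f(xₙ)]

x_0 = 1.7500, f(x_0) = 5.754603, coefficient = 1
x_1 = 2.5000, f(x_1) = 12.182494, coefficient = 4
x_2 = 3.2500, f(x_2) = 25.790340, coefficient = 1

I ≈ (0.750000/3) × 80.274918 = 20.068730
Exact value: 20.035737
Error: 0.032992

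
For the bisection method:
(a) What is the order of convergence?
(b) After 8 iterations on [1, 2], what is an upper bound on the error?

(a) Bisection has linear (order 1) convergence; the error is halved each step.

(b) Error bound = (b-a)/2^n = (2 - 1)/2^{8}
    = 1/2^{8}

(a) 1 (linear); (b) error ≤ 3.91e-03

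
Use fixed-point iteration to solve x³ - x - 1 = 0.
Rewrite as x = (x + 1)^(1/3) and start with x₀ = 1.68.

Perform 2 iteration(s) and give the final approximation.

Equation: x³ - x - 1 = 0
Fixed-point form: x = (x + 1)^(1/3)
x₀ = 1.68

x_1 = g(1.680000) = 1.389030
x_2 = g(1.389030) = 1.336823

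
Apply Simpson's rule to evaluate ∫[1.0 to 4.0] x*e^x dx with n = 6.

f(x) = x*e^x
a = 1.0, b = 4.0, n = 6
h = (b - a)/n = 0.500000

Simpson's rule: (h/3)[f(x₀) + 4f(x₁) + 2f(x₂) + ... + f(xₙ)]

x_0 = 1.0000, f(x_0) = 2.718282, coefficient = 1
x_1 = 1.5000, f(x_1) = 6.722534, coefficient = 4
x_2 = 2.0000, f(x_2) = 14.778112, coefficient = 2
x_3 = 2.5000, f(x_3) = 30.456235, coefficient = 4
x_4 = 3.0000, f(x_4) = 60.256611, coefficient = 2
x_5 = 3.5000, f(x_5) = 115.904082, coefficient = 4
x_6 = 4.0000, f(x_6) = 218.392600, coefficient = 1

I ≈ (0.500000/3) × 983.511729 = 163.918622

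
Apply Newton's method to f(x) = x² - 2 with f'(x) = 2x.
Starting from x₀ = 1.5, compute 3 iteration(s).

f(x) = x² - 2
f'(x) = 2x
x₀ = 1.5

Newton-Raphson formula: x_{n+1} = x_n - f(x_n)/f'(x_n)

Iteration 1:
  f(1.500000) = 0.250000
  f'(1.500000) = 3.000000
  x_1 = 1.500000 - 0.250000/3.000000 = 1.416667
Iteration 2:
  f(1.416667) = 0.006944
  f'(1.416667) = 2.833333
  x_2 = 1.416667 - 0.006944/2.833333 = 1.414216
Iteration 3:
  f(1.414216) = 0.000006
  f'(1.414216) = 2.828431
  x_3 = 1.414216 - 0.000006/2.828431 = 1.414214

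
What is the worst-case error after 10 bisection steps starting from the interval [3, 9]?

Bisection error bound: |error| ≤ (b-a)/2^n
|error| ≤ (9 - 3)/2^10 = 6/2^10
|error| ≤ 0.0058593750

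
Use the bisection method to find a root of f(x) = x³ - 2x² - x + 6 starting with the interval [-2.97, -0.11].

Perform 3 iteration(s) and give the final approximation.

f(x) = x³ - 2x² - x + 6
Initial interval: [-2.97, -0.11]

Iteration 1:
  c_1 = (-2.970000 + (-0.110000))/2 = -1.540000
  f(c_1) = f(-1.540000) = -0.855464
  f(a) × f(c) ≥ 0, new interval: [-1.540000, -0.110000]
Iteration 2:
  c_2 = (-1.540000 + (-0.110000))/2 = -0.825000
  f(c_2) = f(-0.825000) = 4.902234
  f(a) × f(c) < 0, new interval: [-1.540000, -0.825000]
Iteration 3:
  c_3 = (-1.540000 + (-0.825000))/2 = -1.182500
  f(c_3) = f(-1.182500) = 2.732390
  f(a) × f(c) < 0, new interval: [-1.540000, -1.182500]

After 3 iteration(s), the approximation is c_3 = -1.182500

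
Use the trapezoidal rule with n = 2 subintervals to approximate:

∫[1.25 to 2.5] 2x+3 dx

f(x) = 2x+3
a = 1.25, b = 2.5, n = 2
h = (b - a)/n = 0.625000

Trapezoidal rule: (h/2)[f(x₀) + 2f(x₁) + 2f(x₂) + ... + f(xₙ)]

x_0 = 1.2500, f(x_0) = 5.500000, coefficient = 1
x_1 = 1.8750, f(x_1) = 6.750000, coefficient = 2
x_2 = 2.5000, f(x_2) = 8.000000, coefficient = 1

I ≈ (0.625000/2) × 27.000000 = 8.437500
Exact value: 8.437500
Error: 0.000000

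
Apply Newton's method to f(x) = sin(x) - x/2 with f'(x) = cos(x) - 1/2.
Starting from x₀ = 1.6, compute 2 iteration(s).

f(x) = sin(x) - x/2
f'(x) = cos(x) - 1/2
x₀ = 1.6

Newton-Raphson formula: x_{n+1} = x_n - f(x_n)/f'(x_n)

Iteration 1:
  f(1.600000) = 0.199574
  f'(1.600000) = -0.529200
  x_1 = 1.600000 - 0.199574/(-0.529200) = 1.977124
Iteration 2:
  f(1.977124) = -0.069983
  f'(1.977124) = -0.895238
  x_2 = 1.977124 - (-0.069983)/(-0.895238) = 1.898951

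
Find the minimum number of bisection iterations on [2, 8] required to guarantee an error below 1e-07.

We need (b-a)/2^n ≤ 1e-07
(8 - 2)/2^n ≤ 1e-07
6/2^n ≤ 1e-07
2^n ≥ 60000000
n ≥ log₂(60000000) = 25.84
n ≥ 26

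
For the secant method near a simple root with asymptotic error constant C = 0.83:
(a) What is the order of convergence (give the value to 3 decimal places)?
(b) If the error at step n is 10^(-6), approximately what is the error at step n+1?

(a) Secant method has superlinear convergence with order φ = (1+√5)/2 ≈ 1.618.
    This means |e_{n+1}| ≈ C|e_n|^1.618.

(b) With |e_n| = 10^(-6) and C = 0.83:
    |e_{n+1}| ≈ 0.83 × (10^(-6))^1.618 = 0.83 × 10^(-9.71)

(a) ≈ 1.618 (golden ratio); (b) |e_{n+1}| ≈ 1.625e-10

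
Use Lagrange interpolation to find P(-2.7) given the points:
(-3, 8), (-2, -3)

Lagrange interpolation formula:
P(x) = Σ yᵢ × Lᵢ(x)
where Lᵢ(x) = Π_{j≠i} (x - xⱼ)/(xᵢ - xⱼ)

L_0(-2.7) = (-2.7 - (-2))/(-3 - (-2)) = 0.700000
L_1(-2.7) = (-2.7 - (-3))/(-2 - (-3)) = 0.300000

P(-2.7) = 8×L_0(-2.7) + (-3)×L_1(-2.7)
P(-2.7) = 4.700000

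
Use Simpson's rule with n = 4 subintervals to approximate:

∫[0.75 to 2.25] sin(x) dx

f(x) = sin(x)
a = 0.75, b = 2.25, n = 4
h = (b - a)/n = 0.375000

Simpson's rule: (h/3)[f(x₀) + 4f(x₁) + 2f(x₂) + ... + f(xₙ)]

x_0 = 0.7500, f(x_0) = 0.681639, coefficient = 1
x_1 = 1.1250, f(x_1) = 0.902268, coefficient = 4
x_2 = 1.5000, f(x_2) = 0.997495, coefficient = 2
x_3 = 1.8750, f(x_3) = 0.954086, coefficient = 4
x_4 = 2.2500, f(x_4) = 0.778073, coefficient = 1

I ≈ (0.375000/3) × 10.880115 = 1.360014
Exact value: 1.359862
Error: 0.000152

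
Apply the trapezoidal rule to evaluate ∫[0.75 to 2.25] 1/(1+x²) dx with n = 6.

f(x) = 1/(1+x²)
a = 0.75, b = 2.25, n = 6
h = (b - a)/n = 0.250000

Trapezoidal rule: (h/2)[f(x₀) + 2f(x₁) + 2f(x₂) + ... + f(xₙ)]

x_0 = 0.7500, f(x_0) = 0.640000, coefficient = 1
x_1 = 1.0000, f(x_1) = 0.500000, coefficient = 2
x_2 = 1.2500, f(x_2) = 0.390244, coefficient = 2
x_3 = 1.5000, f(x_3) = 0.307692, coefficient = 2
x_4 = 1.7500, f(x_4) = 0.246154, coefficient = 2
x_5 = 2.0000, f(x_5) = 0.200000, coefficient = 2
x_6 = 2.2500, f(x_6) = 0.164948, coefficient = 1

I ≈ (0.250000/2) × 4.093129 = 0.511641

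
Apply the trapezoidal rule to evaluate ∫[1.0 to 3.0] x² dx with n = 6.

f(x) = x²
a = 1.0, b = 3.0, n = 6
h = (b - a)/n = 0.333333

Trapezoidal rule: (h/2)[f(x₀) + 2f(x₁) + 2f(x₂) + ... + f(xₙ)]

x_0 = 1.0000, f(x_0) = 1.000000, coefficient = 1
x_1 = 1.3333, f(x_1) = 1.777778, coefficient = 2
x_2 = 1.6667, f(x_2) = 2.777778, coefficient = 2
x_3 = 2.0000, f(x_3) = 4.000000, coefficient = 2
x_4 = 2.3333, f(x_4) = 5.444444, coefficient = 2
x_5 = 2.6667, f(x_5) = 7.111111, coefficient = 2
x_6 = 3.0000, f(x_6) = 9.000000, coefficient = 1

I ≈ (0.333333/2) × 52.222222 = 8.703704
Exact value: 8.666667
Error: 0.037037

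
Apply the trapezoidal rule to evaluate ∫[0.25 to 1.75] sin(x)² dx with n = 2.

f(x) = sin(x)²
a = 0.25, b = 1.75, n = 2
h = (b - a)/n = 0.750000

Trapezoidal rule: (h/2)[f(x₀) + 2f(x₁) + 2f(x₂) + ... + f(xₙ)]

x_0 = 0.2500, f(x_0) = 0.061209, coefficient = 1
x_1 = 1.0000, f(x_1) = 0.708073, coefficient = 2
x_2 = 1.7500, f(x_2) = 0.968228, coefficient = 1

I ≈ (0.750000/2) × 2.445584 = 0.917094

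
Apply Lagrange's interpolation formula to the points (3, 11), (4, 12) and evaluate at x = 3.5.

Lagrange interpolation formula:
P(x) = Σ yᵢ × Lᵢ(x)
where Lᵢ(x) = Π_{j≠i} (x - xⱼ)/(xᵢ - xⱼ)

L_0(3.5) = (3.5 - 4)/(3 - 4) = 0.500000
L_1(3.5) = (3.5 - 3)/(4 - 3) = 0.500000

P(3.5) = 11×L_0(3.5) + 12×L_1(3.5)
P(3.5) = 11.500000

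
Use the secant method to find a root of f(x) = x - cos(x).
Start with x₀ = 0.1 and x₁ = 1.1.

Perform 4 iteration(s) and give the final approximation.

f(x) = x - cos(x)
x₀ = 0.1, x₁ = 1.1

Secant formula: x_{n+1} = x_n - f(x_n)(x_n - x_{n-1})/(f(x_n) - f(x_{n-1}))

Iteration 1:
  f(0.100000) = -0.895004
  f(1.100000) = 0.646404
  x_2 = 1.100000 - 0.646404×(1.100000 - 0.100000)/(0.646404 - (-0.895004))
       = 0.680641
Iteration 2:
  f(1.100000) = 0.646404
  f(0.680641) = -0.096529
  x_3 = 0.680641 - (-0.096529)×(0.680641 - 1.100000)/(-0.096529 - 0.646404)
       = 0.735128
Iteration 3:
  f(0.680641) = -0.096529
  f(0.735128) = -0.006617
  x_4 = 0.735128 - (-0.006617)×(0.735128 - 0.680641)/(-0.006617 - (-0.096529))
       = 0.739138
Iteration 4:
  f(0.735128) = -0.006617
  f(0.739138) = 0.000088
  x_5 = 0.739138 - 0.000088×(0.739138 - 0.735128)/(0.000088 - (-0.006617))
       = 0.739085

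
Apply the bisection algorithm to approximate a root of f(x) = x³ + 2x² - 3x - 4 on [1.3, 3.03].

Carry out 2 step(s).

f(x) = x³ + 2x² - 3x - 4
Initial interval: [1.3, 3.03]

Iteration 1:
  c_1 = (1.300000 + 3.030000)/2 = 2.165000
  f(c_1) = f(2.165000) = 9.027292
  f(a) × f(c) < 0, new interval: [1.300000, 2.165000]
Iteration 2:
  c_2 = (1.300000 + 2.165000)/2 = 1.732500
  f(c_2) = f(1.732500) = 2.005809
  f(a) × f(c) < 0, new interval: [1.300000, 1.732500]

After 2 iteration(s), the approximation is c_2 = 1.732500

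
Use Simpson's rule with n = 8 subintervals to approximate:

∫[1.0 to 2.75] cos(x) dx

f(x) = cos(x)
a = 1.0, b = 2.75, n = 8
h = (b - a)/n = 0.218750

Simpson's rule: (h/3)[f(x₀) + 4f(x₁) + 2f(x₂) + ... + f(xₙ)]

x_0 = 1.0000, f(x_0) = 0.540302, coefficient = 1
x_1 = 1.2188, f(x_1) = 0.344819, coefficient = 4
x_2 = 1.4375, f(x_2) = 0.132902, coefficient = 2
x_3 = 1.6562, f(x_3) = -0.085350, coefficient = 4
x_4 = 1.8750, f(x_4) = -0.299534, coefficient = 2
x_5 = 2.0938, f(x_5) = -0.499441, coefficient = 4
x_6 = 2.3125, f(x_6) = -0.675545, coefficient = 2
x_7 = 2.5312, f(x_7) = -0.819452, coefficient = 4
x_8 = 2.7500, f(x_8) = -0.924302, coefficient = 1

I ≈ (0.218750/3) × -6.306046 = -0.459816
Exact value: -0.459810
Error: 0.000006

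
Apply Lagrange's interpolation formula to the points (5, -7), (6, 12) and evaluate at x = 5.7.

Lagrange interpolation formula:
P(x) = Σ yᵢ × Lᵢ(x)
where Lᵢ(x) = Π_{j≠i} (x - xⱼ)/(xᵢ - xⱼ)

L_0(5.7) = (5.7 - 6)/(5 - 6) = 0.300000
L_1(5.7) = (5.7 - 5)/(6 - 5) = 0.700000

P(5.7) = (-7)×L_0(5.7) + 12×L_1(5.7)
P(5.7) = 6.300000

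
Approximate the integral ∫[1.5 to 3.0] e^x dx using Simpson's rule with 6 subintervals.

f(x) = e^x
a = 1.5, b = 3.0, n = 6
h = (b - a)/n = 0.250000

Simpson's rule: (h/3)[f(x₀) + 4f(x₁) + 2f(x₂) + ... + f(xₙ)]

x_0 = 1.5000, f(x_0) = 4.481689, coefficient = 1
x_1 = 1.7500, f(x_1) = 5.754603, coefficient = 4
x_2 = 2.0000, f(x_2) = 7.389056, coefficient = 2
x_3 = 2.2500, f(x_3) = 9.487736, coefficient = 4
x_4 = 2.5000, f(x_4) = 12.182494, coefficient = 2
x_5 = 2.7500, f(x_5) = 15.642632, coefficient = 4
x_6 = 3.0000, f(x_6) = 20.085537, coefficient = 1

I ≈ (0.250000/3) × 187.250208 = 15.604184
Exact value: 15.603848
Error: 0.000336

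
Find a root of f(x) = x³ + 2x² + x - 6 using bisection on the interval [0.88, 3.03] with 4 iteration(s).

f(x) = x³ + 2x² + x - 6
Initial interval: [0.88, 3.03]

Iteration 1:
  c_1 = (0.880000 + 3.030000)/2 = 1.955000
  f(c_1) = f(1.955000) = 11.071109
  f(a) × f(c) < 0, new interval: [0.880000, 1.955000]
Iteration 2:
  c_2 = (0.880000 + 1.955000)/2 = 1.417500
  f(c_2) = f(1.417500) = 2.284304
  f(a) × f(c) < 0, new interval: [0.880000, 1.417500]
Iteration 3:
  c_3 = (0.880000 + 1.417500)/2 = 1.148750
  f(c_3) = f(1.148750) = -0.696076
  f(a) × f(c) ≥ 0, new interval: [1.148750, 1.417500]
Iteration 4:
  c_4 = (1.148750 + 1.417500)/2 = 1.283125
  f(c_4) = f(1.283125) = 0.688494
  f(a) × f(c) < 0, new interval: [1.148750, 1.283125]

After 4 iteration(s), the approximation is c_4 = 1.283125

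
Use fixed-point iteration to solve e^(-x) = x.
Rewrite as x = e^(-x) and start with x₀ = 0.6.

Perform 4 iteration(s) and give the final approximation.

Equation: e^(-x) = x
Fixed-point form: x = e^(-x)
x₀ = 0.6

x_1 = g(0.600000) = 0.548812
x_2 = g(0.548812) = 0.577636
x_3 = g(0.577636) = 0.561224
x_4 = g(0.561224) = 0.570511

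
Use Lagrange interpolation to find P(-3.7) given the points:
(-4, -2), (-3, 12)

Lagrange interpolation formula:
P(x) = Σ yᵢ × Lᵢ(x)
where Lᵢ(x) = Π_{j≠i} (x - xⱼ)/(xᵢ - xⱼ)

L_0(-3.7) = (-3.7 - (-3))/(-4 - (-3)) = 0.700000
L_1(-3.7) = (-3.7 - (-4))/(-3 - (-4)) = 0.300000

P(-3.7) = (-2)×L_0(-3.7) + 12×L_1(-3.7)
P(-3.7) = 2.200000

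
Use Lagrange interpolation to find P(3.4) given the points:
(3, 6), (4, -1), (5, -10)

Lagrange interpolation formula:
P(x) = Σ yᵢ × Lᵢ(x)
where Lᵢ(x) = Π_{j≠i} (x - xⱼ)/(xᵢ - xⱼ)

L_0(3.4) = (3.4 - 4)/(3 - 4) × (3.4 - 5)/(3 - 5) = 0.480000
L_1(3.4) = (3.4 - 3)/(4 - 3) × (3.4 - 5)/(4 - 5) = 0.640000
L_2(3.4) = (3.4 - 3)/(5 - 3) × (3.4 - 4)/(5 - 4) = -0.120000

P(3.4) = 6×L_0(3.4) + (-1)×L_1(3.4) + (-10)×L_2(3.4)
P(3.4) = 3.440000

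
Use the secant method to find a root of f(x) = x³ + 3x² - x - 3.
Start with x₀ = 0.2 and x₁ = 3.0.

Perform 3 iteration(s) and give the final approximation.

f(x) = x³ + 3x² - x - 3
x₀ = 0.2, x₁ = 3.0

Secant formula: x_{n+1} = x_n - f(x_n)(x_n - x_{n-1})/(f(x_n) - f(x_{n-1}))

Iteration 1:
  f(0.200000) = -3.072000
  f(3.000000) = 48.000000
  x_2 = 3.000000 - 48.000000×(3.000000 - 0.200000)/(48.000000 - (-3.072000))
       = 0.368421
Iteration 2:
  f(3.000000) = 48.000000
  f(0.368421) = -2.911212
  x_3 = 0.368421 - (-2.911212)×(0.368421 - 3.000000)/(-2.911212 - 48.000000)
       = 0.518900
Iteration 3:
  f(0.368421) = -2.911212
  f(0.518900) = -2.571410
  x_4 = 0.518900 - (-2.571410)×(0.518900 - 0.368421)/(-2.571410 - (-2.911212))
       = 1.657635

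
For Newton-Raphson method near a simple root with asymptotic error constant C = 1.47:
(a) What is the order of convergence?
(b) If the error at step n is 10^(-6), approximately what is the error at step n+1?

(a) Newton-Raphson has quadratic (order 2) convergence near simple roots.
    This means |e_{n+1}| ≈ C|e_n|².

(b) With |e_n| = 10^(-6) and C = 1.47:
    |e_{n+1}| ≈ 1.47 × (10^(-6))² = 1.47 × 10^(-12)

(a) 2 (quadratic); (b) |e_{n+1}| ≈ 1.470e-12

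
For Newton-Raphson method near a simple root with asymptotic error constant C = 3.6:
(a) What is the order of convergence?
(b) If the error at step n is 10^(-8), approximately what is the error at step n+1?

(a) Newton-Raphson has quadratic (order 2) convergence near simple roots.
    This means |e_{n+1}| ≈ C|e_n|².

(b) With |e_n| = 10^(-8) and C = 3.6:
    |e_{n+1}| ≈ 3.6 × (10^(-8))² = 3.6 × 10^(-16)

(a) 2 (quadratic); (b) |e_{n+1}| ≈ 3.600e-16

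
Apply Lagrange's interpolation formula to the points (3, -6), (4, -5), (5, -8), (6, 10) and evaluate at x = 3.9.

Lagrange interpolation formula:
P(x) = Σ yᵢ × Lᵢ(x)
where Lᵢ(x) = Π_{j≠i} (x - xⱼ)/(xᵢ - xⱼ)

L_0(3.9) = (3.9 - 4)/(3 - 4) × (3.9 - 5)/(3 - 5) × (3.9 - 6)/(3 - 6) = 0.038500
L_1(3.9) = (3.9 - 3)/(4 - 3) × (3.9 - 5)/(4 - 5) × (3.9 - 6)/(4 - 6) = 1.039500
L_2(3.9) = (3.9 - 3)/(5 - 3) × (3.9 - 4)/(5 - 4) × (3.9 - 6)/(5 - 6) = -0.094500
L_3(3.9) = (3.9 - 3)/(6 - 3) × (3.9 - 4)/(6 - 4) × (3.9 - 5)/(6 - 5) = 0.016500

P(3.9) = (-6)×L_0(3.9) + (-5)×L_1(3.9) + (-8)×L_2(3.9) + 10×L_3(3.9)
P(3.9) = -4.507500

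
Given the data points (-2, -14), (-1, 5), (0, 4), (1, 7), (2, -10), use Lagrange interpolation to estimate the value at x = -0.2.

Lagrange interpolation formula:
P(x) = Σ yᵢ × Lᵢ(x)
where Lᵢ(x) = Π_{j≠i} (x - xⱼ)/(xᵢ - xⱼ)

L_0(-0.2) = (-0.2 - (-1))/(-2 - (-1)) × (-0.2 - 0)/(-2 - 0) × (-0.2 - 1)/(-2 - 1) × (-0.2 - 2)/(-2 - 2) = -0.017600
L_1(-0.2) = (-0.2 - (-2))/(-1 - (-2)) × (-0.2 - 0)/(-1 - 0) × (-0.2 - 1)/(-1 - 1) × (-0.2 - 2)/(-1 - 2) = 0.158400
L_2(-0.2) = (-0.2 - (-2))/(0 - (-2)) × (-0.2 - (-1))/(0 - (-1)) × (-0.2 - 1)/(0 - 1) × (-0.2 - 2)/(0 - 2) = 0.950400
L_3(-0.2) = (-0.2 - (-2))/(1 - (-2)) × (-0.2 - (-1))/(1 - (-1)) × (-0.2 - 0)/(1 - 0) × (-0.2 - 2)/(1 - 2) = -0.105600
L_4(-0.2) = (-0.2 - (-2))/(2 - (-2)) × (-0.2 - (-1))/(2 - (-1)) × (-0.2 - 0)/(2 - 0) × (-0.2 - 1)/(2 - 1) = 0.014400

P(-0.2) = (-14)×L_0(-0.2) + 5×L_1(-0.2) + 4×L_2(-0.2) + 7×L_3(-0.2) + (-10)×L_4(-0.2)
P(-0.2) = 3.956800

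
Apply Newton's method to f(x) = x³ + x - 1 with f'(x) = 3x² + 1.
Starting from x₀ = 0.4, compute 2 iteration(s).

f(x) = x³ + x - 1
f'(x) = 3x² + 1
x₀ = 0.4

Newton-Raphson formula: x_{n+1} = x_n - f(x_n)/f'(x_n)

Iteration 1:
  f(0.400000) = -0.536000
  f'(0.400000) = 1.480000
  x_1 = 0.400000 - (-0.536000)/1.480000 = 0.762162
Iteration 2:
  f(0.762162) = 0.204895
  f'(0.762162) = 2.742673
  x_2 = 0.762162 - 0.204895/2.742673 = 0.687456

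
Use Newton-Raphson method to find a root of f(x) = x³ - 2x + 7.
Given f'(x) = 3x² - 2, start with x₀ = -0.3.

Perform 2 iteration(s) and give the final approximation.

f(x) = x³ - 2x + 7
f'(x) = 3x² - 2
x₀ = -0.3

Newton-Raphson formula: x_{n+1} = x_n - f(x_n)/f'(x_n)

Iteration 1:
  f(-0.300000) = 7.573000
  f'(-0.300000) = -1.730000
  x_1 = -0.300000 - 7.573000/(-1.730000) = 4.077457
Iteration 2:
  f(4.077457) = 66.635465
  f'(4.077457) = 47.876958
  x_2 = 4.077457 - 66.635465/47.876958 = 2.685650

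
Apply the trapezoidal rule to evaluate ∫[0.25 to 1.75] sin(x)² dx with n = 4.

f(x) = sin(x)²
a = 0.25, b = 1.75, n = 4
h = (b - a)/n = 0.375000

Trapezoidal rule: (h/2)[f(x₀) + 2f(x₁) + 2f(x₂) + ... + f(xₙ)]

x_0 = 0.2500, f(x_0) = 0.061209, coefficient = 1
x_1 = 0.6250, f(x_1) = 0.342339, coefficient = 2
x_2 = 1.0000, f(x_2) = 0.708073, coefficient = 2
x_3 = 1.3750, f(x_3) = 0.962151, coefficient = 2
x_4 = 1.7500, f(x_4) = 0.968228, coefficient = 1

I ≈ (0.375000/2) × 5.054564 = 0.947731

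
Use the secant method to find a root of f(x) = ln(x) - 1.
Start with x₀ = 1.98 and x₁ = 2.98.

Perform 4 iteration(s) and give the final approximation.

f(x) = ln(x) - 1
x₀ = 1.98, x₁ = 2.98

Secant formula: x_{n+1} = x_n - f(x_n)(x_n - x_{n-1})/(f(x_n) - f(x_{n-1}))

Iteration 1:
  f(1.980000) = -0.316903
  f(2.980000) = 0.091923
  x_2 = 2.980000 - 0.091923×(2.980000 - 1.980000)/(0.091923 - (-0.316903))
       = 2.755153
Iteration 2:
  f(2.980000) = 0.091923
  f(2.755153) = 0.013473
  x_3 = 2.755153 - 0.013473×(2.755153 - 2.980000)/(0.013473 - 0.091923)
       = 2.716538
Iteration 3:
  f(2.755153) = 0.013473
  f(2.716538) = -0.000642
  x_4 = 2.716538 - (-0.000642)×(2.716538 - 2.755153)/(-0.000642 - 0.013473)
       = 2.718294
Iteration 4:
  f(2.716538) = -0.000642
  f(2.718294) = 0.000004
  x_5 = 2.718294 - 0.000004×(2.718294 - 2.716538)/(0.000004 - (-0.000642))
       = 2.718282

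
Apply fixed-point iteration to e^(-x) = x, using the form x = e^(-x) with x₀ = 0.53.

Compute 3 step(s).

Equation: e^(-x) = x
Fixed-point form: x = e^(-x)
x₀ = 0.53

x_1 = g(0.530000) = 0.588605
x_2 = g(0.588605) = 0.555101
x_3 = g(0.555101) = 0.574014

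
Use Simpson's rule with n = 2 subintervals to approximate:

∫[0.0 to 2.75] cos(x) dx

f(x) = cos(x)
a = 0.0, b = 2.75, n = 2
h = (b - a)/n = 1.375000

Simpson's rule: (h/3)[f(x₀) + 4f(x₁) + 2f(x₂) + ... + f(xₙ)]

x_0 = 0.0000, f(x_0) = 1.000000, coefficient = 1
x_1 = 1.3750, f(x_1) = 0.194548, coefficient = 4
x_2 = 2.7500, f(x_2) = -0.924302, coefficient = 1

I ≈ (1.375000/3) × 0.853888 = 0.391366
Exact value: 0.381661
Error: 0.009705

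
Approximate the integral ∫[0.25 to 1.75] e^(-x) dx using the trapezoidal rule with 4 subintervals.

f(x) = e^(-x)
a = 0.25, b = 1.75, n = 4
h = (b - a)/n = 0.375000

Trapezoidal rule: (h/2)[f(x₀) + 2f(x₁) + 2f(x₂) + ... + f(xₙ)]

x_0 = 0.2500, f(x_0) = 0.778801, coefficient = 1
x_1 = 0.6250, f(x_1) = 0.535261, coefficient = 2
x_2 = 1.0000, f(x_2) = 0.367879, coefficient = 2
x_3 = 1.3750, f(x_3) = 0.252840, coefficient = 2
x_4 = 1.7500, f(x_4) = 0.173774, coefficient = 1

I ≈ (0.375000/2) × 3.264536 = 0.612100
Exact value: 0.605027
Error: 0.007074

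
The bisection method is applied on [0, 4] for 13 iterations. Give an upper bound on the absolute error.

Bisection error bound: |error| ≤ (b-a)/2^n
|error| ≤ (4 - 0)/2^13 = 4/2^13
|error| ≤ 0.0004882812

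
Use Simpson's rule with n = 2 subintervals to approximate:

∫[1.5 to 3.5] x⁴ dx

f(x) = x⁴
a = 1.5, b = 3.5, n = 2
h = (b - a)/n = 1.000000

Simpson's rule: (h/3)[f(x₀) + 4f(x₁) + 2f(x₂) + ... + f(xₙ)]

x_0 = 1.5000, f(x_0) = 5.062500, coefficient = 1
x_1 = 2.5000, f(x_1) = 39.062500, coefficient = 4
x_2 = 3.5000, f(x_2) = 150.062500, coefficient = 1

I ≈ (1.000000/3) × 311.375000 = 103.791667
Exact value: 103.525000
Error: 0.266667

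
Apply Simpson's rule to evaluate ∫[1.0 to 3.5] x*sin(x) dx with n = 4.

f(x) = x*sin(x)
a = 1.0, b = 3.5, n = 4
h = (b - a)/n = 0.625000

Simpson's rule: (h/3)[f(x₀) + 4f(x₁) + 2f(x₂) + ... + f(xₙ)]

x_0 = 1.0000, f(x_0) = 0.841471, coefficient = 1
x_1 = 1.6250, f(x_1) = 1.622613, coefficient = 4
x_2 = 2.2500, f(x_2) = 1.750665, coefficient = 2
x_3 = 2.8750, f(x_3) = 0.757407, coefficient = 4
x_4 = 3.5000, f(x_4) = -1.227741, coefficient = 1

I ≈ (0.625000/3) × 12.635142 = 2.632321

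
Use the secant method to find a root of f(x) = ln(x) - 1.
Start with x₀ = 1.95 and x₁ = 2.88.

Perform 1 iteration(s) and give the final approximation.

f(x) = ln(x) - 1
x₀ = 1.95, x₁ = 2.88

Secant formula: x_{n+1} = x_n - f(x_n)(x_n - x_{n-1})/(f(x_n) - f(x_{n-1}))

Iteration 1:
  f(1.950000) = -0.332171
  f(2.880000) = 0.057790
  x_2 = 2.880000 - 0.057790×(2.880000 - 1.950000)/(0.057790 - (-0.332171))
       = 2.742179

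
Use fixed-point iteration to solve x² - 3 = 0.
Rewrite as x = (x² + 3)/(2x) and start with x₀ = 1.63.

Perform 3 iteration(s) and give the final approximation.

Equation: x² - 3 = 0
Fixed-point form: x = (x² + 3)/(2x)
x₀ = 1.63

x_1 = g(1.630000) = 1.735245
x_2 = g(1.735245) = 1.732054
x_3 = g(1.732054) = 1.732051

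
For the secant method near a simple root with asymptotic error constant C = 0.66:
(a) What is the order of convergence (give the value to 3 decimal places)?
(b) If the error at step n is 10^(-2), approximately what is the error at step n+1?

(a) Secant method has superlinear convergence with order φ = (1+√5)/2 ≈ 1.618.
    This means |e_{n+1}| ≈ C|e_n|^1.618.

(b) With |e_n| = 10^(-2) and C = 0.66:
    |e_{n+1}| ≈ 0.66 × (10^(-2))^1.618 = 0.66 × 10^(-3.24)

(a) ≈ 1.618 (golden ratio); (b) |e_{n+1}| ≈ 3.832e-04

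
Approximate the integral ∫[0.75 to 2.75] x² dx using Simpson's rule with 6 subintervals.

f(x) = x²
a = 0.75, b = 2.75, n = 6
h = (b - a)/n = 0.333333

Simpson's rule: (h/3)[f(x₀) + 4f(x₁) + 2f(x₂) + ... + f(xₙ)]

x_0 = 0.7500, f(x_0) = 0.562500, coefficient = 1
x_1 = 1.0833, f(x_1) = 1.173611, coefficient = 4
x_2 = 1.4167, f(x_2) = 2.006944, coefficient = 2
x_3 = 1.7500, f(x_3) = 3.062500, coefficient = 4
x_4 = 2.0833, f(x_4) = 4.340278, coefficient = 2
x_5 = 2.4167, f(x_5) = 5.840278, coefficient = 4
x_6 = 2.7500, f(x_6) = 7.562500, coefficient = 1

I ≈ (0.333333/3) × 61.125000 = 6.791667
Exact value: 6.791667
Error: 0.000000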